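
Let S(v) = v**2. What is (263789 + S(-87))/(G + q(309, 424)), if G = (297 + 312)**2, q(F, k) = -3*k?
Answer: 271358/369609 ≈ 0.73418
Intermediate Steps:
G = 370881 (G = 609**2 = 370881)
(263789 + S(-87))/(G + q(309, 424)) = (263789 + (-87)**2)/(370881 - 3*424) = (263789 + 7569)/(370881 - 1272) = 271358/369609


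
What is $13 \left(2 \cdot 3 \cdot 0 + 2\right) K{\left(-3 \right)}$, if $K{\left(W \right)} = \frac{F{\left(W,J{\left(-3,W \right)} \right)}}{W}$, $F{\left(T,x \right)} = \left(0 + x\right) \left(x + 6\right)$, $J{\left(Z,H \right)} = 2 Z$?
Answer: $0$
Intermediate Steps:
$F{\left(T,x \right)} = x \left(6 + x\right)$
$K{\left(W \right)} = 0$ ($K{\left(W \right)} = \frac{2 \left(-3\right) \left(6 + 2 \left(-3\right)\right)}{W} = \frac{\left(-6\right) \left(6 - 6\right)}{W} = \frac{\left(-6\right) 0}{W} = \frac{0}{W} = 0$)
$13 \left(2 \cdot 3 \cdot 0 + 2\right) K{\left(-3 \right)} = 13 \left(2 \cdot 3 \cdot 0 + 2\right) 0 = 13 \left(6 \cdot 0 + 2\right) 0 = 13 \left(0 + 2\right) 0 = 13 \cdot 2 \cdot 0 = 26 \cdot 0 = 0$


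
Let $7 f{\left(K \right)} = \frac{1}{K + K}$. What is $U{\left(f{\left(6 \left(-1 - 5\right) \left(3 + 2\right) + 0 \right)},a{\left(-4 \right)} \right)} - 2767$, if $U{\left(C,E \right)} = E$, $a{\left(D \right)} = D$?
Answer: $-2771$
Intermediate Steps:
$f{\left(K \right)} = \frac{1}{14 K}$ ($f{\left(K \right)} = \frac{1}{7 \left(K + K\right)} = \frac{1}{7 \cdot 2 K} = \frac{\frac{1}{2} \frac{1}{K}}{7} = \frac{1}{14 K}$)
$U{\left(f{\left(6 \left(-1 - 5\right) \left(3 + 2\right) + 0 \right)},a{\left(-4 \right)} \right)} - 2767 = -4 - 2767 = -2771$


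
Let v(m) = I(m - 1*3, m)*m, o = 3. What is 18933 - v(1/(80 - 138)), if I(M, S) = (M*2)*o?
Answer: 31844781/1682 ≈ 18933.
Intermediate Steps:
I(M, S) = 6*M (I(M, S) = (M*2)*3 = (2*M)*3 = 6*M)
v(m) = m*(-18 + 6*m) (v(m) = (6*(m - 1*3))*m = (6*(m - 3))*m = (6*(-3 + m))*m = (-18 + 6*m)*m = m*(-18 + 6*m))
18933 - v(1/(80 - 138)) = 18933 - 6*(-3 + 1/(80 - 138))/(80 - 138) = 18933 - 6*(-3 + 1/(-58))/(-58) = 18933 - 6*(-1)*(-3 - 1/58)/58 = 18933 - 6*(-1)*(-175)/(58*58) = 18933 - 1*525/1682 = 18933 - 525/1682 = 31844781/1682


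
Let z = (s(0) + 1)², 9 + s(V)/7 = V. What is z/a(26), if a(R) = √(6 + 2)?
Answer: 961*√2 ≈ 1359.1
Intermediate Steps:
s(V) = -63 + 7*V
a(R) = 2*√2 (a(R) = √8 = 2*√2)
z = 3844 (z = ((-63 + 7*0) + 1)² = ((-63 + 0) + 1)² = (-63 + 1)² = (-62)² = 3844)
z/a(26) = 3844/((2*√2)) = 3844*(√2/4) = 961*√2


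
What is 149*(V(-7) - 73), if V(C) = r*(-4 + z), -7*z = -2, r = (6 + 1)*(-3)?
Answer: 745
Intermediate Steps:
r = -21 (r = 7*(-3) = -21)
z = 2/7 (z = -1/7*(-2) = 2/7 ≈ 0.28571)
V(C) = 78 (V(C) = -21*(-4 + 2/7) = -21*(-26/7) = 78)
149*(V(-7) - 73) = 149*(78 - 73) = 149*5 = 745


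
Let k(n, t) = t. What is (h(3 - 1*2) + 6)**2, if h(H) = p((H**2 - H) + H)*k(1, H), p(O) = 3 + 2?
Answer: 121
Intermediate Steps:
p(O) = 5
h(H) = 5*H
(h(3 - 1*2) + 6)**2 = (5*(3 - 1*2) + 6)**2 = (5*(3 - 2) + 6)**2 = (5*1 + 6)**2 = (5 + 6)**2 = 11**2 = 121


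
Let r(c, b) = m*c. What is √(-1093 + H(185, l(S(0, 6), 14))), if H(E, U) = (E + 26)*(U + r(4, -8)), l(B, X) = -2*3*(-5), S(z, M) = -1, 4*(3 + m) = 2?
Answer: √3127 ≈ 55.920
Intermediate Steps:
m = -5/2 (m = -3 + (¼)*2 = -3 + ½ = -5/2 ≈ -2.5000)
r(c, b) = -5*c/2
l(B, X) = 30 (l(B, X) = -6*(-5) = 30)
H(E, U) = (-10 + U)*(26 + E) (H(E, U) = (E + 26)*(U - 5/2*4) = (26 + E)*(U - 10) = (26 + E)*(-10 + U) = (-10 + U)*(26 + E))
√(-1093 + H(185, l(S(0, 6), 14))) = √(-1093 + (-260 - 10*185 + 26*30 + 185*30)) = √(-1093 + (-260 - 1850 + 780 + 5550)) = √(-1093 + 4220) = √3127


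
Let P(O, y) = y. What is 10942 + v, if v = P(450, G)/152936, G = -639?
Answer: 1673425073/152936 ≈ 10942.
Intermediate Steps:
v = -639/152936 ≈ -0.0041782
10942 + v = 10942 - 639/152936 = 1673425073/152936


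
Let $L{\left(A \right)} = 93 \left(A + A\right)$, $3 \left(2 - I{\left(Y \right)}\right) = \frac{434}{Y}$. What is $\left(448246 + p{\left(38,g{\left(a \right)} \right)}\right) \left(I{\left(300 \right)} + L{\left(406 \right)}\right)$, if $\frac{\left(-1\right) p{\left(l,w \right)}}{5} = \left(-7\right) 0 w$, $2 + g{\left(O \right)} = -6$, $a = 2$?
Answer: $\frac{7616345686609}{225} \approx 3.385 \cdot 10^{10}$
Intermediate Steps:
$g{\left(O \right)} = -8$ ($g{\left(O \right)} = -2 - 6 = -8$)
$I{\left(Y \right)} = 2 - \frac{434}{3 Y}$ ($I{\left(Y \right)} = 2 - \frac{434 \frac{1}{Y}}{3} = 2 - \frac{434}{3 Y}$)
$p{\left(l,w \right)} = 0$ ($p{\left(l,w \right)} = - 5 \left(-7\right) 0 w = - 5 \cdot 0 w = \left(-5\right) 0 = 0$)
$L{\left(A \right)} = 186 A$ ($L{\left(A \right)} = 93 \cdot 2 A = 186 A$)
$\left(448246 + p{\left(38,g{\left(a \right)} \right)}\right) \left(I{\left(300 \right)} + L{\left(406 \right)}\right) = \left(448246 + 0\right) \left(\left(2 - \frac{434}{3 \cdot 300}\right) + 186 \cdot 406\right) = 448246 \left(\left(2 - \frac{217}{450}\right) + 75516\right) = 448246 \left(\frac{683}{450} + 75516\right) = 448246 \cdot \frac{33982883}{450} = \frac{7616345686609}{225}$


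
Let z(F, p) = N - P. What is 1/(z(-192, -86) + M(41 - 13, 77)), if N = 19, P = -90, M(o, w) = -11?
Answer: 1/98 ≈ 0.010204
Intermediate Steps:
z(F, p) = 109 (z(F, p) = 19 - 1*(-90) = 19 + 90 = 109)
1/(z(-192, -86) + M(41 - 13, 77)) = 1/(109 - 11) = 1/98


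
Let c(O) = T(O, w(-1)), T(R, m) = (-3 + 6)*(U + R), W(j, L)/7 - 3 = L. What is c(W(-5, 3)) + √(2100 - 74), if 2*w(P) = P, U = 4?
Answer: 138 + √2026 ≈ 183.01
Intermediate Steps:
w(P) = P/2
W(j, L) = 21 + 7*L
T(R, m) = 12 + 3*R (T(R, m) = (-3 + 6)*(4 + R) = 3*(4 + R) = 12 + 3*R)
c(O) = 12 + 3*O
c(W(-5, 3)) + √(2100 - 74) = (12 + 3*(21 + 7*3)) + √(2100 - 74) = (12 + 3*(21 + 21)) + √2026 = (12 + 3*42) + √2026 = (12 + 126) + √2026 = 138 + √2026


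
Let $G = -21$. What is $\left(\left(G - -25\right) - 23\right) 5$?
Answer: $-95$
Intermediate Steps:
$\left(\left(G - -25\right) - 23\right) 5 = \left(\left(-21 - -25\right) - 23\right) 5 = \left(\left(-21 + 25\right) - 23\right) 5 = \left(4 - 23\right) 5 = \left(-19\right) 5 = -95$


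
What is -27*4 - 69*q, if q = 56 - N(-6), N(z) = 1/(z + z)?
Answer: -15911/4 ≈ -3977.8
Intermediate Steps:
N(z) = 1/(2*z)
q = 673/12 (q = 56 - 1/(2*(-6)) = 56 - (-1)/(2*6) = 56 - 1*(-1/12) = 56 + 1/12 = 673/12 ≈ 56.083)
-27*4 - 69*q = -27*4 - 69*673/12 = -108 - 15479/4 = -15911/4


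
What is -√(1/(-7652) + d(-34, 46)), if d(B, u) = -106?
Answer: -I*√1551659169/3826 ≈ -10.296*I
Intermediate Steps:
-√(1/(-7652) + d(-34, 46)) = -√(1/(-7652) - 106) = -√(-1/7652 - 106) = -√(-811113/7652) = -I*√1551659169/3826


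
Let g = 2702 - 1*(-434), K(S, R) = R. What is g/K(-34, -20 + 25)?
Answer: 3136/5 ≈ 627.20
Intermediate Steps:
g = 3136 (g = 2702 + 434 = 3136)
g/K(-34, -20 + 25) = 3136/(-20 + 25) = 3136/5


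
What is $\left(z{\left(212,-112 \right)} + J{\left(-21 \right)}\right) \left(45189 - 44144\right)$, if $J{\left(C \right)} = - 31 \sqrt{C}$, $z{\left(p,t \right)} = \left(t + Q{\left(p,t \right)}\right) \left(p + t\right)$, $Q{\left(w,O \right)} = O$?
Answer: $-23408000 - 32395 i \sqrt{21} \approx -2.3408 \cdot 10^{7} - 1.4845 \cdot 10^{5} i$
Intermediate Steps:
$z{\left(p,t \right)} = 2 t \left(p + t\right)$ ($z{\left(p,t \right)} = \left(t + t\right) \left(p + t\right) = 2 t \left(p + t\right)$)
$J{\left(C \right)} = - 31 \sqrt{C}$
$\left(z{\left(212,-112 \right)} + J{\left(-21 \right)}\right) \left(45189 - 44144\right) = \left(2 \left(-112\right) \left(212 - 112\right) - 31 \sqrt{-21}\right) \left(45189 - 44144\right) = \left(2 \left(-112\right) 100 - 31 i \sqrt{21}\right) 1045 = \left(-22400 - 31 i \sqrt{21}\right) 1045 = -23408000 - 32395 i \sqrt{21}$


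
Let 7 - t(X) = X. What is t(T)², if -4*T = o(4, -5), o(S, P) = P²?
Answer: 2809/16 ≈ 175.56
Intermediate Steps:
T = -25/4 (T = -¼*(-5)² = -¼*25 = -25/4 ≈ -6.2500)
t(X) = 7 - X
t(T)² = (7 - 1*(-25/4))² = (7 + 25/4)² = (53/4)² = 2809/16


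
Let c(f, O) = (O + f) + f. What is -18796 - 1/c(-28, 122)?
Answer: -1240537/66 ≈ -18796.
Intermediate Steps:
c(f, O) = O + 2*f
-18796 - 1/c(-28, 122) = -18796 - 1/(122 + 2*(-28)) = -18796 - 1/(122 - 56) = -18796 - 1/66 = -1240537/66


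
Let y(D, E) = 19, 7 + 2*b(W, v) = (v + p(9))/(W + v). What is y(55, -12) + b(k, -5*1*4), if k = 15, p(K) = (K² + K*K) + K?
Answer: ⅖ ≈ 0.40000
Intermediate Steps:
p(K) = K + 2*K² (p(K) = (K² + K²) + K = 2*K² + K = K + 2*K²)
b(W, v) = -7/2 + (171 + v)/(2*(W + v)) (b(W, v) = -7/2 + ((v + 9*(1 + 2*9))/(W + v))/2 = -7/2 + ((v + 9*(1 + 18))/(W + v))/2 = -7/2 + ((v + 9*19)/(W + v))/2 = -7/2 + ((v + 171)/(W + v))/2 = -7/2 + ((171 + v)/(W + v))/2 = -7/2 + (171 + v)/(2*(W + v)))
y(55, -12) + b(k, -5*1*4) = 19 + (171 - 7*15 - 6*(-5*1)*4)/(2*(15 - 5*1*4)) = 19 + (171 - 105 - (-30)*4)/(2*(15 - 5*4)) = 19 + (171 - 105 - 6*(-20))/(2*(15 - 20)) = 19 + (½)*(171 - 105 + 120)/(-5) = 19 + (½)*(-⅕)*186 = 19 - 93/5 = ⅖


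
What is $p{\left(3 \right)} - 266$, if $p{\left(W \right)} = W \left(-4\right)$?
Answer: $-278$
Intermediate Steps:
$p{\left(W \right)} = - 4 W$
$p{\left(3 \right)} - 266 = \left(-4\right) 3 - 266 = -12 - 266 = -278$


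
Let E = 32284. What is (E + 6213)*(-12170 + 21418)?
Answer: 356020256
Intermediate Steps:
(E + 6213)*(-12170 + 21418) = (32284 + 6213)*(-12170 + 21418) = 38497*9248 = 356020256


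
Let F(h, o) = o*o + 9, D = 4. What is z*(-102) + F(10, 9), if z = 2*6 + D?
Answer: -1542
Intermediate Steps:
F(h, o) = 9 + o² (F(h, o) = o² + 9 = 9 + o²)
z = 16 (z = 2*6 + 4 = 12 + 4 = 16)
z*(-102) + F(10, 9) = 16*(-102) + (9 + 9²) = -1632 + (9 + 81) = -1632 + 90 = -1542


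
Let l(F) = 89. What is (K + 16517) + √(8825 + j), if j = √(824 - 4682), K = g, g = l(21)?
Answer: 16606 + √(8825 + I*√3858) ≈ 16700.0 + 0.33059*I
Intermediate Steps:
g = 89
K = 89
j = I*√3858 (j = √(-3858) = I*√3858 ≈ 62.113*I)
(K + 16517) + √(8825 + j) = (89 + 16517) + √(8825 + I*√3858) = 16606 + √(8825 + I*√3858)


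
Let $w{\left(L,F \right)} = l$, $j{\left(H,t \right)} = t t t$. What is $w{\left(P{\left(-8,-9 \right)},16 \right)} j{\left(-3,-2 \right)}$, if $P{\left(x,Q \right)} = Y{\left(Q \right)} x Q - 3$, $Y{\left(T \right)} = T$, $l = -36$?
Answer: $288$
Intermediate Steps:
$P{\left(x,Q \right)} = -3 + x Q^{2}$ ($P{\left(x,Q \right)} = Q x Q - 3 = x Q^{2} - 3 = -3 + x Q^{2}$)
$j{\left(H,t \right)} = t^{3}$ ($j{\left(H,t \right)} = t^{2} t = t^{3}$)
$w{\left(L,F \right)} = -36$
$w{\left(P{\left(-8,-9 \right)},16 \right)} j{\left(-3,-2 \right)} = - 36 \left(-2\right)^{3} = \left(-36\right) \left(-8\right) = 288$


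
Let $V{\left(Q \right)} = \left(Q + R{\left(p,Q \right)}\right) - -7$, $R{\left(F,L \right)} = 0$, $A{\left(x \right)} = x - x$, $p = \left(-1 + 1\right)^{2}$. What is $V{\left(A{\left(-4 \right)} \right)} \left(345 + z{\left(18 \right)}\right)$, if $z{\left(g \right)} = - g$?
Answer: $2289$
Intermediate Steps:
$p = 0$ ($p = 0^{2} = 0$)
$A{\left(x \right)} = 0$
$V{\left(Q \right)} = 7 + Q$ ($V{\left(Q \right)} = \left(Q + 0\right) - -7 = Q + 7 = 7 + Q$)
$V{\left(A{\left(-4 \right)} \right)} \left(345 + z{\left(18 \right)}\right) = \left(7 + 0\right) \left(345 - 18\right) = 7 \left(345 - 18\right) = 7 \cdot 327 = 2289$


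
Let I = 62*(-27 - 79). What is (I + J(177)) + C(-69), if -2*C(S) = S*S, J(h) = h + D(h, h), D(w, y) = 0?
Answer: -17551/2 ≈ -8775.5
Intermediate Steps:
I = -6572 (I = 62*(-106) = -6572)
J(h) = h (J(h) = h + 0 = h)
C(S) = -S²/2 (C(S) = -S*S/2 = -S²/2)
(I + J(177)) + C(-69) = (-6572 + 177) - ½*(-69)² = -6395 - ½*4761 = -6395 - 4761/2 = -17551/2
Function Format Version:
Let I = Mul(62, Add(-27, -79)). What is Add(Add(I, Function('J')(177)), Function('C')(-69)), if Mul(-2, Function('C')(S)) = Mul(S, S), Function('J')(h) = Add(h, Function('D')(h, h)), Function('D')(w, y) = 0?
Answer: Rational(-17551, 2) ≈ -8775.5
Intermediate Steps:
I = -6572 (I = Mul(62, -106) = -6572)
Function('J')(h) = h (Function('J')(h) = Add(h, 0) = h)
Function('C')(S) = Mul(Rational(-1, 2), Pow(S, 2)) (Function('C')(S) = Mul(Rational(-1, 2), Mul(S, S)) = Mul(Rational(-1, 2), Pow(S, 2)))
Add(Add(I, Function('J')(177)), Function('C')(-69)) = Add(Add(-6572, 177), Mul(Rational(-1, 2), Pow(-69, 2))) = Add(-6395, Mul(Rational(-1, 2), 4761)) = Add(-6395, Rational(-4761, 2)) = Rational(-17551, 2)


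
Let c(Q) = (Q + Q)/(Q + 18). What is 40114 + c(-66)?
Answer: 160467/4 ≈ 40117.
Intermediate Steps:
c(Q) = 2*Q/(18 + Q) (c(Q) = (2*Q)/(18 + Q) = 2*Q/(18 + Q))
40114 + c(-66) = 40114 + 2*(-66)/(18 - 66) = 40114 + 2*(-66)/(-48) = 40114 + 2*(-66)*(-1/48) = 40114 + 11/4 = 160467/4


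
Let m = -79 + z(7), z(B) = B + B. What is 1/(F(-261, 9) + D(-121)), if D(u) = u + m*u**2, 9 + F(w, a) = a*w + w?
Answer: -1/954405 ≈ -1.0478e-6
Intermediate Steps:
z(B) = 2*B
m = -65 (m = -79 + 2*7 = -79 + 14 = -65)
F(w, a) = -9 + w + a*w (F(w, a) = -9 + (a*w + w) = -9 + (w + a*w) = -9 + w + a*w)
D(u) = u - 65*u**2
1/(F(-261, 9) + D(-121)) = 1/((-9 - 261 + 9*(-261)) - 121*(1 - 65*(-121))) = 1/((-9 - 261 - 2349) - 121*(1 + 7865)) = 1/(-2619 - 121*7866) = 1/(-2619 - 951786) = 1/(-954405) = -1/954405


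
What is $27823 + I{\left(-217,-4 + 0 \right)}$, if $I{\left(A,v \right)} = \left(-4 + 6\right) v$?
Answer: $27815$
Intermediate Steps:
$I{\left(A,v \right)} = 2 v$
$27823 + I{\left(-217,-4 + 0 \right)} = 27823 + 2 \left(-4 + 0\right) = 27823 + 2 \left(-4\right) = 27823 - 8 = 27815$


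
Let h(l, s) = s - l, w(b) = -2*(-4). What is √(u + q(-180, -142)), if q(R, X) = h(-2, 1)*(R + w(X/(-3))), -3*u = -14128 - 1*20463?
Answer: √99129/3 ≈ 104.95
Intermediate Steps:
u = 34591/3 (u = -(-14128 - 1*20463)/3 = -(-14128 - 20463)/3 = -⅓*(-34591) = 34591/3 ≈ 11530.)
w(b) = 8
q(R, X) = 24 + 3*R (q(R, X) = (1 - 1*(-2))*(R + 8) = (1 + 2)*(8 + R) = 3*(8 + R) = 24 + 3*R)
√(u + q(-180, -142)) = √(34591/3 + (24 + 3*(-180))) = √(34591/3 + (24 - 540)) = √(34591/3 - 516) = √(33043/3) = √99129/3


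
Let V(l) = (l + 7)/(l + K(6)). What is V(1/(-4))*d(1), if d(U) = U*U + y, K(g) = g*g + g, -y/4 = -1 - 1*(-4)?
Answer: -297/167 ≈ -1.7784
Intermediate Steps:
y = -12 (y = -4*(-1 - 1*(-4)) = -4*(-1 + 4) = -4*3 = -12)
K(g) = g + g² (K(g) = g² + g = g + g²)
V(l) = (7 + l)/(42 + l) (V(l) = (l + 7)/(l + 6*(1 + 6)) = (7 + l)/(l + 6*7) = (7 + l)/(l + 42) = (7 + l)/(42 + l))
d(U) = -12 + U² (d(U) = U*U - 12 = U² - 12 = -12 + U²)
V(1/(-4))*d(1) = ((7 + 1/(-4))/(42 + 1/(-4)))*(-12 + 1²) = ((7 - ¼)/(42 - ¼))*(-12 + 1) = ((27/4)/(167/4))*(-11) = ((4/167)*(27/4))*(-11) = (27/167)*(-11) = -297/167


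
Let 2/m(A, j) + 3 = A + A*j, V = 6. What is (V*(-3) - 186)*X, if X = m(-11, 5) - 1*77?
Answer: 361420/23 ≈ 15714.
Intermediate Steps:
m(A, j) = 2/(-3 + A + A*j) (m(A, j) = 2/(-3 + (A + A*j)) = 2/(-3 + A + A*j))
X = -5315/69 (X = 2/(-3 - 11 - 11*5) - 1*77 = 2/(-3 - 11 - 55) - 77 = 2/(-69) - 77 = 2*(-1/69) - 77 = -2/69 - 77 = -5315/69 ≈ -77.029)
(V*(-3) - 186)*X = (6*(-3) - 186)*(-5315/69) = (-18 - 186)*(-5315/69) = -204*(-5315/69) = 361420/23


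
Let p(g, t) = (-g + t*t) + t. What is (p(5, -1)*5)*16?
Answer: -400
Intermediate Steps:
p(g, t) = t + t**2 - g (p(g, t) = (-g + t**2) + t = (t**2 - g) + t = t + t**2 - g)
(p(5, -1)*5)*16 = ((-1 + (-1)**2 - 1*5)*5)*16 = ((-1 + 1 - 5)*5)*16 = -5*5*16 = -25*16 = -400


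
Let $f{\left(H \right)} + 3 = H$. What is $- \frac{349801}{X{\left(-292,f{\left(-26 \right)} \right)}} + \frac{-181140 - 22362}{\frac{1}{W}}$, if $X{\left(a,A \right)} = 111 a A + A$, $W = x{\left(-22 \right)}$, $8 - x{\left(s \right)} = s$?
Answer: $- \frac{5738262239941}{939919} \approx -6.1051 \cdot 10^{6}$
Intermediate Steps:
$x{\left(s \right)} = 8 - s$
$W = 30$ ($W = 8 - -22 = 8 + 22 = 30$)
$f{\left(H \right)} = -3 + H$
$X{\left(a,A \right)} = A + 111 A a$ ($X{\left(a,A \right)} = 111 A a + A = A + 111 A a$)
$- \frac{349801}{X{\left(-292,f{\left(-26 \right)} \right)}} + \frac{-181140 - 22362}{\frac{1}{W}} = - \frac{349801}{\left(-3 - 26\right) \left(1 + 111 \left(-292\right)\right)} + \frac{-181140 - 22362}{\frac{1}{30}} = - \frac{349801}{\left(-29\right) \left(1 - 32412\right)} + \left(-181140 - 22362\right) \frac{1}{\frac{1}{30}} = - \frac{349801}{\left(-29\right) \left(-32411\right)} - 6105060 = - \frac{349801}{939919} - 6105060 = - \frac{5738262239941}{939919}$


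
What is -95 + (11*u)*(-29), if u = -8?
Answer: 2457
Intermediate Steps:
-95 + (11*u)*(-29) = -95 + (11*(-8))*(-29) = -95 - 88*(-29) = -95 + 2552 = 2457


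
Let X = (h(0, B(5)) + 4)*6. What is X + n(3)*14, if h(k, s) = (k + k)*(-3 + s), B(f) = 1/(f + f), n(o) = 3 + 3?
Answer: 108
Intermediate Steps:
n(o) = 6
B(f) = 1/(2*f)
h(k, s) = 2*k*(-3 + s) (h(k, s) = (2*k)*(-3 + s) = 2*k*(-3 + s))
X = 24 (X = (2*0*(-3 + (1/2)/5) + 4)*6 = (2*0*(-3 + (1/2)*(1/5)) + 4)*6 = (2*0*(-3 + 1/10) + 4)*6 = (2*0*(-29/10) + 4)*6 = (0 + 4)*6 = 4*6 = 24)
X + n(3)*14 = 24 + 6*14 = 24 + 84 = 108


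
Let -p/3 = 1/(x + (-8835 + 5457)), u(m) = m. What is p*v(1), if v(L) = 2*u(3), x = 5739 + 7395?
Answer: -1/542 ≈ -0.0018450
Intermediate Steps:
x = 13134
v(L) = 6 (v(L) = 2*3 = 6)
p = -1/3252 (p = -3/(13134 + (-8835 + 5457)) = -3/(13134 - 3378) = -3/9756 = -3*1/9756 = -1/3252 ≈ -0.00030750)
p*v(1) = -1/3252*6 = -1/542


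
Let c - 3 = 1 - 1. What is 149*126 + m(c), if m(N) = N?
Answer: 18777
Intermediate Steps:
c = 3 (c = 3 + (1 - 1) = 3 + 0 = 3)
149*126 + m(c) = 149*126 + 3 = 18774 + 3 = 18777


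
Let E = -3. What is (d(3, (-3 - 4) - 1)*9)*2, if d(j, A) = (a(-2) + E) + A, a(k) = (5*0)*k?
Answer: -198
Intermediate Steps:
a(k) = 0 (a(k) = 0*k = 0)
d(j, A) = -3 + A (d(j, A) = (0 - 3) + A = -3 + A)
(d(3, (-3 - 4) - 1)*9)*2 = ((-3 + ((-3 - 4) - 1))*9)*2 = ((-3 + (-7 - 1))*9)*2 = ((-3 - 8)*9)*2 = -11*9*2 = -99*2 = -198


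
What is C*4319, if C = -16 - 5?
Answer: -90699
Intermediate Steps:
C = -21
C*4319 = -21*4319 = -90699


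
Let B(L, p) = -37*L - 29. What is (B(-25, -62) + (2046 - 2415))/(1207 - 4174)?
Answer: -527/2967 ≈ -0.17762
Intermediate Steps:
B(L, p) = -29 - 37*L
(B(-25, -62) + (2046 - 2415))/(1207 - 4174) = ((-29 - 37*(-25)) + (2046 - 2415))/(1207 - 4174) = ((-29 + 925) - 369)/(-2967) = (896 - 369)*(-1/2967) = 527*(-1/2967) = -527/2967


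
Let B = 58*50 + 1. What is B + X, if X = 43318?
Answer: 46219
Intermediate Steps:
B = 2901 (B = 2900 + 1 = 2901)
B + X = 2901 + 43318 = 46219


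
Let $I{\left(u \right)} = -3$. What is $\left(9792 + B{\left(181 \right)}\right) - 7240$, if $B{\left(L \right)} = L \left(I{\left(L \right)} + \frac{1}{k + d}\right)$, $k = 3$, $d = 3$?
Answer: $\frac{12235}{6} \approx 2039.2$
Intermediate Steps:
$B{\left(L \right)} = - \frac{17 L}{6}$ ($B{\left(L \right)} = L \left(-3 + \frac{1}{3 + 3}\right) = L \left(-3 + \frac{1}{6}\right) = L \left(- \frac{17}{6}\right) = - \frac{17 L}{6}$)
$\left(9792 + B{\left(181 \right)}\right) - 7240 = \left(9792 - \frac{3077}{6}\right) - 7240 = \frac{55675}{6} - 7240 = \frac{12235}{6}$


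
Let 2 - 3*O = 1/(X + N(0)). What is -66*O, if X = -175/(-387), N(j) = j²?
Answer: 814/175 ≈ 4.6514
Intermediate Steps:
X = 175/387 (X = -175*(-1/387) = 175/387 ≈ 0.45220)
O = -37/525 (O = ⅔ - 1/(3*(175/387 + 0²)) = ⅔ - 1/(3*(175/387 + 0)) = ⅔ - 1/(3*175/387) = ⅔ - ⅓*387/175 = ⅔ - 129/175 = -37/525 ≈ -0.070476)
-66*O = -66*(-37/525) = 814/175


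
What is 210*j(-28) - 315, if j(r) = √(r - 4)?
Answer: -315 + 840*I*√2 ≈ -315.0 + 1187.9*I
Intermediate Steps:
j(r) = √(-4 + r)
210*j(-28) - 315 = 210*√(-4 - 28) - 315 = 210*√(-32) - 315 = 210*(4*I*√2) - 315 = 840*I*√2 - 315 = -315 + 840*I*√2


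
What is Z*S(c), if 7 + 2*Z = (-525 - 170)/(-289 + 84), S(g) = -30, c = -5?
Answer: 2220/41 ≈ 54.146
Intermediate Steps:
Z = -74/41 (Z = -7/2 + ((-525 - 170)/(-289 + 84))/2 = -7/2 + (-695/(-205))/2 = -7/2 + (-695*(-1/205))/2 = -7/2 + (½)*(139/41) = -7/2 + 139/82 = -74/41 ≈ -1.8049)
Z*S(c) = -74/41*(-30) = 2220/41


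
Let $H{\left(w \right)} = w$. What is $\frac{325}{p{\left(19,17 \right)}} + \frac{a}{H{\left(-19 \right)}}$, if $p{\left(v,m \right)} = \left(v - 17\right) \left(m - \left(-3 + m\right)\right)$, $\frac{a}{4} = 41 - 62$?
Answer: $\frac{6679}{114} \approx 58.588$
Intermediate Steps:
$a = -84$ ($a = 4 \left(41 - 62\right) = 4 \left(-21\right) = -84$)
$p{\left(v,m \right)} = -51 + 3 v$ ($p{\left(v,m \right)} = \left(-17 + v\right) 3 = -51 + 3 v$)
$\frac{325}{p{\left(19,17 \right)}} + \frac{a}{H{\left(-19 \right)}} = \frac{325}{-51 + 3 \cdot 19} - \frac{84}{-19} = \frac{325}{-51 + 57} - - \frac{84}{19} = \frac{325}{6} + \frac{84}{19} = \frac{6679}{114}$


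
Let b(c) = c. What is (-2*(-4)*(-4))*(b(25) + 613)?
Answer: -20416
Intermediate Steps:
(-2*(-4)*(-4))*(b(25) + 613) = (-2*(-4)*(-4))*(25 + 613) = (8*(-4))*638 = -32*638 = -20416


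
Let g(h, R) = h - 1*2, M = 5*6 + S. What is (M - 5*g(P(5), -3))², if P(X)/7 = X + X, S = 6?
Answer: 92416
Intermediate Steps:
M = 36 (M = 5*6 + 6 = 30 + 6 = 36)
P(X) = 14*X (P(X) = 7*(X + X) = 7*(2*X) = 14*X)
g(h, R) = -2 + h (g(h, R) = h - 2 = -2 + h)
(M - 5*g(P(5), -3))² = (36 - 5*(-2 + 14*5))² = (36 - 5*(-2 + 70))² = (36 - 5*68)² = (36 - 340)² = (-304)² = 92416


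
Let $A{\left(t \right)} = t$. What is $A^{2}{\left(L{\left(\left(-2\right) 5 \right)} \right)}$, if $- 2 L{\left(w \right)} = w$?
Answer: $25$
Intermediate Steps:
$L{\left(w \right)} = - \frac{w}{2}$
$A^{2}{\left(L{\left(\left(-2\right) 5 \right)} \right)} = \left(- \frac{\left(-2\right) 5}{2}\right)^{2} = \left(\left(- \frac{1}{2}\right) \left(-10\right)\right)^{2} = 5^{2} = 25$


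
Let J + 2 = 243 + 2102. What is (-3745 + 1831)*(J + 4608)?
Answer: -13304214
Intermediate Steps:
J = 2343 (J = -2 + (243 + 2102) = -2 + 2345 = 2343)
(-3745 + 1831)*(J + 4608) = (-3745 + 1831)*(2343 + 4608) = -1914*6951 = -13304214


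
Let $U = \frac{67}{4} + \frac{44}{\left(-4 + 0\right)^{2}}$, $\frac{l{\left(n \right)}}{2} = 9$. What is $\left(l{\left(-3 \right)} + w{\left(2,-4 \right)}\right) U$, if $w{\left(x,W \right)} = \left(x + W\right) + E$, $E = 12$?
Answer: $546$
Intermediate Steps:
$l{\left(n \right)} = 18$ ($l{\left(n \right)} = 2 \cdot 9 = 18$)
$w{\left(x,W \right)} = 12 + W + x$ ($w{\left(x,W \right)} = \left(x + W\right) + 12 = \left(W + x\right) + 12 = 12 + W + x$)
$U = \frac{39}{2}$ ($U = 67 \cdot \frac{1}{4} + \frac{44}{\left(-4\right)^{2}} = \frac{67}{4} + \frac{44}{16} = \frac{67}{4} + 44 \cdot \frac{1}{16} = \frac{67}{4} + \frac{11}{4} = \frac{39}{2} \approx 19.5$)
$\left(l{\left(-3 \right)} + w{\left(2,-4 \right)}\right) U = \left(18 + \left(12 - 4 + 2\right)\right) \frac{39}{2} = \left(18 + 10\right) \frac{39}{2} = 28 \cdot \frac{39}{2} = 546$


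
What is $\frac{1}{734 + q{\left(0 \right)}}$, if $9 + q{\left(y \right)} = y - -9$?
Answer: $\frac{1}{734} \approx 0.0013624$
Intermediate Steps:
$q{\left(y \right)} = y$ ($q{\left(y \right)} = -9 + \left(y - -9\right) = -9 + \left(y + 9\right) = -9 + \left(9 + y\right) = y$)
$\frac{1}{734 + q{\left(0 \right)}} = \frac{1}{734 + 0} = \frac{1}{734}$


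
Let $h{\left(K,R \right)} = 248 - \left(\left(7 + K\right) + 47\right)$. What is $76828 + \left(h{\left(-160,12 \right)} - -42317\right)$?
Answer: $119499$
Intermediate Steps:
$h{\left(K,R \right)} = 194 - K$ ($h{\left(K,R \right)} = 248 - \left(54 + K\right) = 194 - K$)
$76828 + \left(h{\left(-160,12 \right)} - -42317\right) = 76828 + \left(\left(194 - -160\right) - -42317\right) = 76828 + \left(\left(194 + 160\right) + 42317\right) = 76828 + \left(354 + 42317\right) = 76828 + 42671 = 119499$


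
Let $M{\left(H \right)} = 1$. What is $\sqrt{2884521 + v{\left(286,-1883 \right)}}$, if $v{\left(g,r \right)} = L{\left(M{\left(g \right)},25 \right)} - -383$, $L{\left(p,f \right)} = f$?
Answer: $\sqrt{2884929} \approx 1698.5$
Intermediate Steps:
$v{\left(g,r \right)} = 408$ ($v{\left(g,r \right)} = 25 - -383 = 25 + 383 = 408$)
$\sqrt{2884521 + v{\left(286,-1883 \right)}} = \sqrt{2884521 + 408} = \sqrt{2884929}$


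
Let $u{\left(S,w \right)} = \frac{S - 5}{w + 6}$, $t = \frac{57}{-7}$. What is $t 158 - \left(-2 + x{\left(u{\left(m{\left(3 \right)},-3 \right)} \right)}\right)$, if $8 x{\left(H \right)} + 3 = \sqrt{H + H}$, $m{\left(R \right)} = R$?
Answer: $- \frac{71915}{56} - \frac{i \sqrt{3}}{12} \approx -1284.2 - 0.14434 i$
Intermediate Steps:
$t = - \frac{57}{7}$ ($t = 57 \left(- \frac{1}{7}\right) = - \frac{57}{7} \approx -8.1429$)
$u{\left(S,w \right)} = \frac{-5 + S}{6 + w}$
$x{\left(H \right)} = - \frac{3}{8} + \frac{\sqrt{2} \sqrt{H}}{8}$ ($x{\left(H \right)} = - \frac{3}{8} + \frac{\sqrt{H + H}}{8} = - \frac{3}{8} + \frac{\sqrt{2 H}}{8} = - \frac{3}{8} + \frac{\sqrt{2} \sqrt{H}}{8}$)
$t 158 - \left(-2 + x{\left(u{\left(m{\left(3 \right)},-3 \right)} \right)}\right) = \left(- \frac{57}{7}\right) 158 + \left(\left(-32 + 34\right) - \left(- \frac{3}{8} + \frac{\sqrt{2} \sqrt{\frac{-5 + 3}{6 - 3}}}{8}\right)\right) = - \frac{9006}{7} + \left(2 - \left(- \frac{3}{8} + \frac{\sqrt{2} \sqrt{\frac{1}{3} \left(-2\right)}}{8}\right)\right) = - \frac{9006}{7} + \left(2 - \left(- \frac{3}{8} + \frac{\sqrt{2} \sqrt{- \frac{2}{3}}}{8}\right)\right) = - \frac{9006}{7} + \left(2 - \left(- \frac{3}{8} + \frac{\sqrt{2} \frac{i \sqrt{6}}{3}}{8}\right)\right) = - \frac{9006}{7} + \left(2 - \left(- \frac{3}{8} + \frac{i \sqrt{3}}{12}\right)\right) = - \frac{9006}{7} + \left(2 + \left(\frac{3}{8} - \frac{i \sqrt{3}}{12}\right)\right) = - \frac{9006}{7} + \left(\frac{19}{8} - \frac{i \sqrt{3}}{12}\right) = - \frac{71915}{56} - \frac{i \sqrt{3}}{12}$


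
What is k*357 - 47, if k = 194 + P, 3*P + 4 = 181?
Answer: 90274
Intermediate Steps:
P = 59 (P = -4/3 + (⅓)*181 = -4/3 + 181/3 = 59)
k = 253 (k = 194 + 59 = 253)
k*357 - 47 = 253*357 - 47 = 90321 - 47 = 90274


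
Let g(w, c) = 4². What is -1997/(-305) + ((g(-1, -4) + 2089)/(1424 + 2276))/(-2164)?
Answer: 639557503/97682960 ≈ 6.5473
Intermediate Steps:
g(w, c) = 16
-1997/(-305) + ((g(-1, -4) + 2089)/(1424 + 2276))/(-2164) = -1997/(-305) + ((16 + 2089)/(1424 + 2276))/(-2164) = -1997*(-1/305) + (2105/3700)*(-1/2164) = 1997/305 + (2105*(1/3700))*(-1/2164) = 1997/305 + (421/740)*(-1/2164) = 1997/305 - 421/1601360 = 639557503/97682960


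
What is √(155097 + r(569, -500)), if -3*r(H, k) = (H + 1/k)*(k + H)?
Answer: 3*√39447235/50 ≈ 376.84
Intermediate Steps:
r(H, k) = -(H + k)*(H + 1/k)/3 (r(H, k) = -(H + 1/k)*(k + H)/3 = -(H + 1/k)*(H + k)/3 = -(H + k)*(H + 1/k)/3)
√(155097 + r(569, -500)) = √(155097 + (⅓)*(-1*569 - 1*(-500)*(1 + 569² + 569*(-500)))/(-500)) = √(155097 + (⅓)*(-1/500)*(-569 - 1*(-500)*(1 + 323761 - 284500))) = √(155097 + (⅓)*(-1/500)*(-569 - 1*(-500)*39262)) = √(155097 + (⅓)*(-1/500)*(-569 + 19631000)) = √(155097 + (⅓)*(-1/500)*19630431) = √(155097 - 6543477/500) = √(71005023/500) = 3*√39447235/50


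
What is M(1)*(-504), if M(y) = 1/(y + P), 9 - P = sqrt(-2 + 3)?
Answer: -56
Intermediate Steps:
P = 8 (P = 9 - sqrt(-2 + 3) = 9 - sqrt(1) = 9 - 1*1 = 9 - 1 = 8)
M(y) = 1/(8 + y) (M(y) = 1/(y + 8) = 1/(8 + y))
M(1)*(-504) = -504/(8 + 1) = -504/9 = (1/9)*(-504) = -56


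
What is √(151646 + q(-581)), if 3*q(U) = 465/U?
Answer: √51189685351/581 ≈ 389.42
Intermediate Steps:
q(U) = 155/U (q(U) = (465/U)/3 = 155/U)
√(151646 + q(-581)) = √(151646 + 155/(-581)) = √(151646 + 155*(-1/581)) = √(151646 - 155/581) = √(88106171/581) = √51189685351/581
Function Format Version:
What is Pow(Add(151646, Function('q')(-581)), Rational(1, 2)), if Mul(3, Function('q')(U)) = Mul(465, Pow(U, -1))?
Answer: Mul(Rational(1, 581), Pow(51189685351, Rational(1, 2))) ≈ 389.42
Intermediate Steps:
Function('q')(U) = Mul(155, Pow(U, -1)) (Function('q')(U) = Mul(Rational(1, 3), Mul(465, Pow(U, -1))) = Mul(155, Pow(U, -1)))
Pow(Add(151646, Function('q')(-581)), Rational(1, 2)) = Pow(Add(151646, Mul(155, Pow(-581, -1))), Rational(1, 2)) = Pow(Add(151646, Mul(155, Rational(-1, 581))), Rational(1, 2)) = Pow(Add(151646, Rational(-155, 581)), Rational(1, 2)) = Pow(Rational(88106171, 581), Rational(1, 2)) = Mul(Rational(1, 581), Pow(51189685351, Rational(1, 2)))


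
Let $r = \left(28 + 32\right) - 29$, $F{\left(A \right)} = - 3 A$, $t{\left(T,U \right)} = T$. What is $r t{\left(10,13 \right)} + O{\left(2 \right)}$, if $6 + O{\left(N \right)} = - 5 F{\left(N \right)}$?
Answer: $334$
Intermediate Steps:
$r = 31$ ($r = 60 - 29 = 31$)
$O{\left(N \right)} = -6 + 15 N$ ($O{\left(N \right)} = -6 - 5 \left(- 3 N\right) = -6 + 15 N$)
$r t{\left(10,13 \right)} + O{\left(2 \right)} = 31 \cdot 10 + \left(-6 + 15 \cdot 2\right) = 310 + \left(-6 + 30\right) = 310 + 24 = 334$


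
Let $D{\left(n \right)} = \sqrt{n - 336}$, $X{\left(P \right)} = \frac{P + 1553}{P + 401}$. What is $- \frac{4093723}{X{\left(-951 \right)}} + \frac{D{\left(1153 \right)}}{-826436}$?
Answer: $\frac{1125773825}{301} - \frac{\sqrt{817}}{826436} \approx 3.7401 \cdot 10^{6}$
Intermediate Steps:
$X{\left(P \right)} = \frac{1553 + P}{401 + P}$
$D{\left(n \right)} = \sqrt{-336 + n}$
$- \frac{4093723}{X{\left(-951 \right)}} + \frac{D{\left(1153 \right)}}{-826436} = - \frac{4093723}{\frac{1}{401 - 951} \left(1553 - 951\right)} + \frac{\sqrt{-336 + 1153}}{-826436} = - \frac{4093723}{\frac{1}{-550} \cdot 602} + \sqrt{817} \left(- \frac{1}{826436}\right) = - \frac{4093723}{\left(- \frac{1}{550}\right) 602} - \frac{\sqrt{817}}{826436} = - \frac{4093723}{- \frac{301}{275}} - \frac{\sqrt{817}}{826436} = \left(-4093723\right) \left(- \frac{275}{301}\right) - \frac{\sqrt{817}}{826436} = \frac{1125773825}{301} - \frac{\sqrt{817}}{826436}$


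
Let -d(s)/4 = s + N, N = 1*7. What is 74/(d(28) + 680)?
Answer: 37/270 ≈ 0.13704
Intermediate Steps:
N = 7
d(s) = -28 - 4*s (d(s) = -4*(s + 7) = -4*(7 + s) = -28 - 4*s)
74/(d(28) + 680) = 74/((-28 - 4*28) + 680) = 74/((-28 - 112) + 680) = 74/(-140 + 680) = 74/540 = 74*(1/540) = 37/270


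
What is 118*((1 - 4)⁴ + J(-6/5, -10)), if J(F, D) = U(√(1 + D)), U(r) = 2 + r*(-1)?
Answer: 9794 - 354*I ≈ 9794.0 - 354.0*I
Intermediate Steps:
U(r) = 2 - r
J(F, D) = 2 - √(1 + D)
118*((1 - 4)⁴ + J(-6/5, -10)) = 118*((1 - 4)⁴ + (2 - √(1 - 10))) = 118*((-3)⁴ + (2 - √(-9))) = 118*(81 + (2 - 3*I)) = 118*(83 - 3*I) = 9794 - 354*I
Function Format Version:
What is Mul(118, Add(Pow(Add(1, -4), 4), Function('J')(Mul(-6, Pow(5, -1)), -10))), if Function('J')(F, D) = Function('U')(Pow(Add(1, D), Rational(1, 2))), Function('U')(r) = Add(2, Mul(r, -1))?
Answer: Add(9794, Mul(-354, I)) ≈ Add(9794.0, Mul(-354.00, I))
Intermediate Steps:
Function('U')(r) = Add(2, Mul(-1, r))
Function('J')(F, D) = Add(2, Mul(-1, Pow(Add(1, D), Rational(1, 2))))
Mul(118, Add(Pow(Add(1, -4), 4), Function('J')(Mul(-6, Pow(5, -1)), -10))) = Mul(118, Add(Pow(Add(1, -4), 4), Add(2, Mul(-1, Pow(Add(1, -10), Rational(1, 2)))))) = Mul(118, Add(Pow(-3, 4), Add(2, Mul(-1, Pow(-9, Rational(1, 2)))))) = Mul(118, Add(81, Add(2, Mul(-1, Mul(3, I))))) = Mul(118, Add(81, Add(2, Mul(-3, I)))) = Mul(118, Add(83, Mul(-3, I))) = Add(9794, Mul(-354, I))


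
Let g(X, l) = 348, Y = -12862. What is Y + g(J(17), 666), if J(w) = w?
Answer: -12514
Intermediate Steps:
Y + g(J(17), 666) = -12862 + 348 = -12514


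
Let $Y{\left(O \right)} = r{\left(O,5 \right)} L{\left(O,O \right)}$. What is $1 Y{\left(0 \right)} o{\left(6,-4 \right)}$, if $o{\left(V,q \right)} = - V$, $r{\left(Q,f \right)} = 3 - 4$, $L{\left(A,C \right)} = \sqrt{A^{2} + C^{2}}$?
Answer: $0$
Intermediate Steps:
$r{\left(Q,f \right)} = -1$ ($r{\left(Q,f \right)} = 3 - 4 = -1$)
$Y{\left(O \right)} = - \sqrt{2} \sqrt{O^{2}}$ ($Y{\left(O \right)} = - \sqrt{O^{2} + O^{2}} = - \sqrt{2 O^{2}} = - \sqrt{2} \sqrt{O^{2}}$)
$1 Y{\left(0 \right)} o{\left(6,-4 \right)} = 1 \left(- \sqrt{2} \sqrt{0^{2}}\right) \left(\left(-1\right) 6\right) = 1 \left(- \sqrt{2} \sqrt{0}\right) \left(-6\right) = 1 \left(\left(-1\right) \sqrt{2} \cdot 0\right) \left(-6\right) = 1 \cdot 0 \left(-6\right) = 0 \left(-6\right) = 0$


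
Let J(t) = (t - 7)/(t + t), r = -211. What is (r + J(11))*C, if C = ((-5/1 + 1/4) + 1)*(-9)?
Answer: -313065/44 ≈ -7115.1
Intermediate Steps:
C = 135/4 (C = ((-5*1 + 1*(¼)) + 1)*(-9) = ((-5 + ¼) + 1)*(-9) = (-19/4 + 1)*(-9) = -15/4*(-9) = 135/4 ≈ 33.750)
J(t) = (-7 + t)/(2*t) (J(t) = (-7 + t)/((2*t)) = (-7 + t)*(1/(2*t)) = (-7 + t)/(2*t))
(r + J(11))*C = (-211 + (½)*(-7 + 11)/11)*(135/4) = (-211 + (½)*(1/11)*4)*(135/4) = (-211 + 2/11)*(135/4) = -2319/11*135/4 = -313065/44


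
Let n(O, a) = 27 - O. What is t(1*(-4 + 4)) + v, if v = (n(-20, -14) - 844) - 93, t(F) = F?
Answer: -890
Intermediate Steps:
v = -890 (v = ((27 - 1*(-20)) - 844) - 93 = ((27 + 20) - 844) - 93 = (47 - 844) - 93 = -797 - 93 = -890)
t(1*(-4 + 4)) + v = 1*(-4 + 4) - 890 = 1*0 - 890 = 0 - 890 = -890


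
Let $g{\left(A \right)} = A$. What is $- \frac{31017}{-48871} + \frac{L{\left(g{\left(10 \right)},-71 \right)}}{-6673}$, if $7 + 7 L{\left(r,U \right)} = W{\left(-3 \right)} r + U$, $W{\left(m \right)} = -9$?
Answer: $\frac{208149345}{326116183} \approx 0.63827$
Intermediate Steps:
$L{\left(r,U \right)} = -1 - \frac{9 r}{7} + \frac{U}{7}$ ($L{\left(r,U \right)} = -1 + \frac{- 9 r + U}{7} = -1 + \frac{U - 9 r}{7} = -1 + \left(- \frac{9 r}{7} + \frac{U}{7}\right) = -1 - \frac{9 r}{7} + \frac{U}{7}$)
$- \frac{31017}{-48871} + \frac{L{\left(g{\left(10 \right)},-71 \right)}}{-6673} = - \frac{31017}{-48871} + \frac{-1 - \frac{90}{7} + \frac{1}{7} \left(-71\right)}{-6673} = \left(-31017\right) \left(- \frac{1}{48871}\right) + \left(-1 - \frac{90}{7} - \frac{71}{7}\right) \left(- \frac{1}{6673}\right) = \frac{31017}{48871} - - \frac{24}{6673} = \frac{31017}{48871} + \frac{24}{6673} = \frac{208149345}{326116183}$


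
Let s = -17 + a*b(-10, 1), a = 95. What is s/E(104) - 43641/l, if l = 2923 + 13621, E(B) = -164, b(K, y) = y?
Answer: -2111889/678304 ≈ -3.1135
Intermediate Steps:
l = 16544
s = 78 (s = -17 + 95*1 = -17 + 95 = 78)
s/E(104) - 43641/l = 78/(-164) - 43641/16544 = 78*(-1/164) - 43641*1/16544 = -39/82 - 43641/16544 = -2111889/678304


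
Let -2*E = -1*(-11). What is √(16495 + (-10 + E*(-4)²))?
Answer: √16397 ≈ 128.05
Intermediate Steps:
E = -11/2 (E = -(-1)*(-11)/2 = -½*11 = -11/2 ≈ -5.5000)
√(16495 + (-10 + E*(-4)²)) = √(16495 + (-10 - 11/2*(-4)²)) = √(16495 + (-10 - 11/2*16)) = √(16495 + (-10 - 88)) = √(16495 - 98) = √16397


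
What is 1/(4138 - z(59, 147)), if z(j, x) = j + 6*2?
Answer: 1/4067 ≈ 0.00024588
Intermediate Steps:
z(j, x) = 12 + j (z(j, x) = j + 12 = 12 + j)
1/(4138 - z(59, 147)) = 1/(4138 - (12 + 59)) = 1/(4138 - 1*71) = 1/(4138 - 71) = 1/4067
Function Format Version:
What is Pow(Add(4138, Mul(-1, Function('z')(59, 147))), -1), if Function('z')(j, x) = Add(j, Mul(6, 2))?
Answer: Rational(1, 4067) ≈ 0.00024588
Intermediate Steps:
Function('z')(j, x) = Add(12, j) (Function('z')(j, x) = Add(j, 12) = Add(12, j))
Pow(Add(4138, Mul(-1, Function('z')(59, 147))), -1) = Pow(Add(4138, Mul(-1, Add(12, 59))), -1) = Pow(Add(4138, Mul(-1, 71)), -1) = Pow(Add(4138, -71), -1) = Pow(4067, -1) = Rational(1, 4067)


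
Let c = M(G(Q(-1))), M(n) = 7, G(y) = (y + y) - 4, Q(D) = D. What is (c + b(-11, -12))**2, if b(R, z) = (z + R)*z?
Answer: 80089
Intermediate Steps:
G(y) = -4 + 2*y (G(y) = 2*y - 4 = -4 + 2*y)
b(R, z) = z*(R + z) (b(R, z) = (R + z)*z = z*(R + z))
c = 7
(c + b(-11, -12))**2 = (7 - 12*(-11 - 12))**2 = (7 - 12*(-23))**2 = (7 + 276)**2 = 283**2 = 80089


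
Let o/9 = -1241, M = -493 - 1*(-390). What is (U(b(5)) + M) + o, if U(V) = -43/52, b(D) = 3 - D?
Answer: -586187/52 ≈ -11273.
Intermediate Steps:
U(V) = -43/52 (U(V) = -43*1/52 = -43/52)
M = -103 (M = -493 + 390 = -103)
o = -11169 (o = 9*(-1241) = -11169)
(U(b(5)) + M) + o = (-43/52 - 103) - 11169 = -5399/52 - 11169 = -586187/52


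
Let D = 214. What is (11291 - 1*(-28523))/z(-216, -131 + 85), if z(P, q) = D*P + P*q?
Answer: -19907/18144 ≈ -1.0972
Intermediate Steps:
z(P, q) = 214*P + P*q
(11291 - 1*(-28523))/z(-216, -131 + 85) = (11291 - 1*(-28523))/((-216*(214 + (-131 + 85)))) = (11291 + 28523)/((-216*(214 - 46))) = 39814/((-216*168)) = 39814/(-36288) = 39814*(-1/36288) = -19907/18144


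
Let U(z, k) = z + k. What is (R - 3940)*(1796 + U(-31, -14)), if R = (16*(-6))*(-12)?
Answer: -4881788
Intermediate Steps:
R = 1152 (R = -96*(-12) = 1152)
U(z, k) = k + z
(R - 3940)*(1796 + U(-31, -14)) = (1152 - 3940)*(1796 + (-14 - 31)) = -2788*(1796 - 45) = -2788*1751 = -4881788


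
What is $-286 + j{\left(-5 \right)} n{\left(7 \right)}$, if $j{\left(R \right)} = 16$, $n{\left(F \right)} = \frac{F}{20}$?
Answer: $- \frac{1402}{5} \approx -280.4$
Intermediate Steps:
$n{\left(F \right)} = \frac{F}{20}$ ($n{\left(F \right)} = F \frac{1}{20} = \frac{F}{20}$)
$-286 + j{\left(-5 \right)} n{\left(7 \right)} = -286 + 16 \cdot \frac{1}{20} \cdot 7 = -286 + 16 \cdot \frac{7}{20} = -286 + \frac{28}{5} = - \frac{1402}{5}$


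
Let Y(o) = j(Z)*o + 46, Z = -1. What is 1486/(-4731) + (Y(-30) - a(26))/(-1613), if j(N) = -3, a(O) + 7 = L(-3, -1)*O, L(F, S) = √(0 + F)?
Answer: -3073451/7631103 + 26*I*√3/1613 ≈ -0.40275 + 0.027919*I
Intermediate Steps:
L(F, S) = √F
a(O) = -7 + I*O*√3 (a(O) = -7 + √(-3)*O = -7 + (I*√3)*O = -7 + I*O*√3)
Y(o) = 46 - 3*o (Y(o) = -3*o + 46 = 46 - 3*o)
1486/(-4731) + (Y(-30) - a(26))/(-1613) = 1486/(-4731) + ((46 - 3*(-30)) - (-7 + I*26*√3))/(-1613) = 1486*(-1/4731) + ((46 + 90) - (-7 + 26*I*√3))*(-1/1613) = -1486/4731 + (136 + (7 - 26*I*√3))*(-1/1613) = -1486/4731 + (143 - 26*I*√3)*(-1/1613) = -1486/4731 + (-143/1613 + 26*I*√3/1613) = -3073451/7631103 + 26*I*√3/1613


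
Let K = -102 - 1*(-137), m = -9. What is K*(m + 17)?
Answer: 280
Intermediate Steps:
K = 35 (K = -102 + 137 = 35)
K*(m + 17) = 35*(-9 + 17) = 35*8 = 280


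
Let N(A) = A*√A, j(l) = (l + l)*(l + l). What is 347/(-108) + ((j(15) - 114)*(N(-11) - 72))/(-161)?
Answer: 6056069/17388 + 8646*I*√11/161 ≈ 348.29 + 178.11*I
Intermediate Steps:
j(l) = 4*l² (j(l) = (2*l)*(2*l) = 4*l²)
N(A) = A^(3/2)
347/(-108) + ((j(15) - 114)*(N(-11) - 72))/(-161) = 347/(-108) + ((4*15² - 114)*((-11)^(3/2) - 72))/(-161) = 347*(-1/108) + ((4*225 - 114)*(-11*I*√11 - 72))*(-1/161) = -347/108 + ((900 - 114)*(-72 - 11*I*√11))*(-1/161) = -347/108 + (786*(-72 - 11*I*√11))*(-1/161) = -347/108 + (-56592 - 8646*I*√11)*(-1/161) = -347/108 + (56592/161 + 8646*I*√11/161) = 6056069/17388 + 8646*I*√11/161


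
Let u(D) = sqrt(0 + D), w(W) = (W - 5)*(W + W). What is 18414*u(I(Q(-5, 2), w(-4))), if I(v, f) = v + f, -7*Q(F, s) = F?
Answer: 18414*sqrt(3563)/7 ≈ 1.5702e+5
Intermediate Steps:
Q(F, s) = -F/7
w(W) = 2*W*(-5 + W) (w(W) = (-5 + W)*(2*W) = 2*W*(-5 + W))
I(v, f) = f + v
u(D) = sqrt(D)
18414*u(I(Q(-5, 2), w(-4))) = 18414*sqrt(2*(-4)*(-5 - 4) - 1/7*(-5)) = 18414*sqrt(2*(-4)*(-9) + 5/7) = 18414*sqrt(72 + 5/7) = 18414*sqrt(509/7) = 18414*(sqrt(3563)/7) = 18414*sqrt(3563)/7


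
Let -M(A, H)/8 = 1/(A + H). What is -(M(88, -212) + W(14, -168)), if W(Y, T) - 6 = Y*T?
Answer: 72724/31 ≈ 2345.9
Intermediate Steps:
M(A, H) = -8/(A + H)
W(Y, T) = 6 + T*Y (W(Y, T) = 6 + Y*T = 6 + T*Y)
-(M(88, -212) + W(14, -168)) = -(-8/(88 - 212) + (6 - 168*14)) = -(-8/(-124) + (6 - 2352)) = -(-8*(-1/124) - 2346) = -(2/31 - 2346) = -1*(-72724/31) = 72724/31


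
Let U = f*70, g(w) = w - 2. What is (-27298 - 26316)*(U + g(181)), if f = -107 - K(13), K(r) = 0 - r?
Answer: 343183214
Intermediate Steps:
K(r) = -r
f = -94 (f = -107 - (-1)*13 = -107 - 1*(-13) = -107 + 13 = -94)
g(w) = -2 + w
U = -6580 (U = -94*70 = -6580)
(-27298 - 26316)*(U + g(181)) = (-27298 - 26316)*(-6580 + (-2 + 181)) = -53614*(-6580 + 179) = -53614*(-6401) = 343183214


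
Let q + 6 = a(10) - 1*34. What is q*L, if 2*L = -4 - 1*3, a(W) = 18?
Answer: 77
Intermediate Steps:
L = -7/2 (L = (-4 - 1*3)/2 = (-4 - 3)/2 = (½)*(-7) = -7/2 ≈ -3.5000)
q = -22 (q = -6 + (18 - 1*34) = -6 + (18 - 34) = -6 - 16 = -22)
q*L = -22*(-7/2) = 77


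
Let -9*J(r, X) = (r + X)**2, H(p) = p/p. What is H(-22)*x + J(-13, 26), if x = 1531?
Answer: 13610/9 ≈ 1512.2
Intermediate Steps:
H(p) = 1
J(r, X) = -(X + r)**2/9 (J(r, X) = -(r + X)**2/9 = -(X + r)**2/9)
H(-22)*x + J(-13, 26) = 1*1531 - (26 - 13)**2/9 = 1531 - 1/9*13**2 = 1531 - 1/9*169 = 1531 - 169/9 = 13610/9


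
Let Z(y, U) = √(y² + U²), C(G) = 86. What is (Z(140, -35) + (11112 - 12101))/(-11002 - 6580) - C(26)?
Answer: -1511063/17582 - 35*√17/17582 ≈ -85.952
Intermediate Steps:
Z(y, U) = √(U² + y²)
(Z(140, -35) + (11112 - 12101))/(-11002 - 6580) - C(26) = (√((-35)² + 140²) + (11112 - 12101))/(-11002 - 6580) - 1*86 = (√(1225 + 19600) - 989)/(-17582) - 86 = (√20825 - 989)*(-1/17582) - 86 = (35*√17 - 989)*(-1/17582) - 86 = (-989 + 35*√17)*(-1/17582) - 86 = (989/17582 - 35*√17/17582) - 86 = -1511063/17582 - 35*√17/17582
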